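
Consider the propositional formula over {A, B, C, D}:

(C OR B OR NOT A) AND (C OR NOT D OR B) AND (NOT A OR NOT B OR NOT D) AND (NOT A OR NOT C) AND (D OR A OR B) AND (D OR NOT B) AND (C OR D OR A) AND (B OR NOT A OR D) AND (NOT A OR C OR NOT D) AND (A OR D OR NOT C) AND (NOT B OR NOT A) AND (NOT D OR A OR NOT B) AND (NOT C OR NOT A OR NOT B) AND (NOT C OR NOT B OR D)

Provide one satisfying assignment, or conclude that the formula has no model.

A=false, B=false, C=true, D=true

Case A = false:
Case D = true:
Unit clause (NOT B) forces B = false.
Unit clause (C) forces C = true.
This assignment satisfies each clause.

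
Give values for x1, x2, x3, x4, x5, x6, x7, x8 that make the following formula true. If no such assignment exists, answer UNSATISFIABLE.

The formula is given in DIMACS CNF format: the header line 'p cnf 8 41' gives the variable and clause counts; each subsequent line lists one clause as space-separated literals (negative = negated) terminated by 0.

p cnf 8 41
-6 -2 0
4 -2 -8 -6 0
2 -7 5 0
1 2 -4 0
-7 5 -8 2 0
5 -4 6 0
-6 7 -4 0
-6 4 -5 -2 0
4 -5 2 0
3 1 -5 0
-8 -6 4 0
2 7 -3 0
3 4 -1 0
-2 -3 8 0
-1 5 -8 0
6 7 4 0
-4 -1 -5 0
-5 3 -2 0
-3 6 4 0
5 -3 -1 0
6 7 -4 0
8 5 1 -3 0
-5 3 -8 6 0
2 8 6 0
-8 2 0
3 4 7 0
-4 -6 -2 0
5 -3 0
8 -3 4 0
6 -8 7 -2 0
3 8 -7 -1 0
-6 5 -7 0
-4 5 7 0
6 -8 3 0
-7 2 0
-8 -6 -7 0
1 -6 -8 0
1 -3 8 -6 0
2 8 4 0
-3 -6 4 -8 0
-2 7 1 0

Suppose x6 = False.
Suppose x5 = True.
Suppose x4 = True.
The clause (¬x1) is unit, so x1 = False.
The clause (x2) is unit, so x2 = True.
The clause (x3) is unit, so x3 = True.
The clause (x8) is unit, so x8 = True.
The clause (x7) is unit, so x7 = True.
Every clause now holds.

x1: False, x2: True, x3: True, x4: True, x5: True, x6: False, x7: True, x8: True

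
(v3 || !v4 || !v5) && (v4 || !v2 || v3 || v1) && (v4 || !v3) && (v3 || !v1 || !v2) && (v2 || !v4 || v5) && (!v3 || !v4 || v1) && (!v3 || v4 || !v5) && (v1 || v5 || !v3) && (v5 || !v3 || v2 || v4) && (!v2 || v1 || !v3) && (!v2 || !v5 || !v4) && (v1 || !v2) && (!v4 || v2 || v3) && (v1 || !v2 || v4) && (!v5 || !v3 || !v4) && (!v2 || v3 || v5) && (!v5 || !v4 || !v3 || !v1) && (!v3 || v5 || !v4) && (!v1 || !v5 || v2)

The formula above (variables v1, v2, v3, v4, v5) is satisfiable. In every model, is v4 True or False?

False

Suppose v4 = true.
Try v3 = true.
The clause (v1) is unit, so v1 = true.
The clause (!v5) is unit, so v5 = false.
But (v5) is also a unit clause — contradiction.
That branch fails; take v3 = false instead.
The clause (!v5) is unit, so v5 = false.
The clause (v2) is unit, so v2 = true.
But (!v2) is also a unit clause — contradiction.
Both values of v3 lead to a conflict.
So every satisfying assignment has v4 = False.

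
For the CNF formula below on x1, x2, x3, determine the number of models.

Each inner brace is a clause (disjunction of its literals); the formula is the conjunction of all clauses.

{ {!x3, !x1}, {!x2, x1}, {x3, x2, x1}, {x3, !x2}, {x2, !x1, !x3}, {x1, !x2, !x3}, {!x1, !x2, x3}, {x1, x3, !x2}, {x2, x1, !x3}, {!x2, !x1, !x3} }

There are 2^3 = 8 truth assignments over (x1, x2, x3).
Split on x3. With x3 = true, the clauses containing x3 are satisfied and !x3 drops from the rest; 0 of the 2^2 = 4 assignments to the other variables satisfy what remains.
With x3 = false, by the same count on the reduced clause set, 1 assignment works.
Total: 0 + 1 = 1.

1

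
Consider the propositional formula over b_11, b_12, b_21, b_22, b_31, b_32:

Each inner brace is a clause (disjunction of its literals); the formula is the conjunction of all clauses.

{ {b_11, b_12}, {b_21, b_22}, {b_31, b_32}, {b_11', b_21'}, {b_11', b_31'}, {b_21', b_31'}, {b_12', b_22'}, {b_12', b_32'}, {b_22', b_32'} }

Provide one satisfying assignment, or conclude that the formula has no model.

Case b_11 = 1:
The clause (b_21') is unit, so b_21 = 0.
The clause (b_22) is unit, so b_22 = 1.
The clause (b_31') is unit, so b_31 = 0.
The clause (b_32) is unit, so b_32 = 1.
But (b_32') is also a unit clause — contradiction.
So b_11 must be the other value — set b_11 = 0.
The clause (b_12) is unit, so b_12 = 1.
The clause (b_22') is unit, so b_22 = 0.
The clause (b_21) is unit, so b_21 = 1.
The clause (b_31') is unit, so b_31 = 0.
The clause (b_32) is unit, so b_32 = 1.
But (b_32') is also a unit clause — contradiction.
Neither b_11 = 1 nor b_11 = 0 works.

UNSATISFIABLE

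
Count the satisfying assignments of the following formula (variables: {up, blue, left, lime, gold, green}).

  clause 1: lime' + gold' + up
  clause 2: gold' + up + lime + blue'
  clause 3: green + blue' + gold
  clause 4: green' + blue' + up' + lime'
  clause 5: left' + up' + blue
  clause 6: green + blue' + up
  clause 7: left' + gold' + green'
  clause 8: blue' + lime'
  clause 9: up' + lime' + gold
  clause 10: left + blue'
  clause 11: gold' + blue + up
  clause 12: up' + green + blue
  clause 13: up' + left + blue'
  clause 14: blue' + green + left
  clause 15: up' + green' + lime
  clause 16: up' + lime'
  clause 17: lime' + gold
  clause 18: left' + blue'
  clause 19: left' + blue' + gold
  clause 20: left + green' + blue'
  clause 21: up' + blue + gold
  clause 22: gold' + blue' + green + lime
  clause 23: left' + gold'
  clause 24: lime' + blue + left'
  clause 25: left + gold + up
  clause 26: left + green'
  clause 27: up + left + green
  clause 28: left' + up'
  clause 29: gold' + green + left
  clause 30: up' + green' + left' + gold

There are 2^6 = 64 truth assignments over (up, blue, left, lime, gold, green).
Split on blue. With blue = 1, the clauses containing blue are satisfied and blue' drops from the rest; 0 of the 2^5 = 32 assignments to the other variables satisfy what remains.
With blue = 0, by the same count on the reduced clause set, 2 assignments work.
Total: 0 + 2 = 2.

2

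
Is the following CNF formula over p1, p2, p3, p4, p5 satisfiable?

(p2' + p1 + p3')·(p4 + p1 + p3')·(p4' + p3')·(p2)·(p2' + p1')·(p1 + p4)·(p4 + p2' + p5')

Satisfiable

(p2) alone gives p2 = 1.
(p1') alone gives p1 = 0.
(p3') alone gives p3 = 0.
(p4) alone gives p4 = 1.
All clauses hold; p5 can take either value.
A satisfying assignment: p1=0,  p2=1,  p3=0,  p4=1,  p5=1.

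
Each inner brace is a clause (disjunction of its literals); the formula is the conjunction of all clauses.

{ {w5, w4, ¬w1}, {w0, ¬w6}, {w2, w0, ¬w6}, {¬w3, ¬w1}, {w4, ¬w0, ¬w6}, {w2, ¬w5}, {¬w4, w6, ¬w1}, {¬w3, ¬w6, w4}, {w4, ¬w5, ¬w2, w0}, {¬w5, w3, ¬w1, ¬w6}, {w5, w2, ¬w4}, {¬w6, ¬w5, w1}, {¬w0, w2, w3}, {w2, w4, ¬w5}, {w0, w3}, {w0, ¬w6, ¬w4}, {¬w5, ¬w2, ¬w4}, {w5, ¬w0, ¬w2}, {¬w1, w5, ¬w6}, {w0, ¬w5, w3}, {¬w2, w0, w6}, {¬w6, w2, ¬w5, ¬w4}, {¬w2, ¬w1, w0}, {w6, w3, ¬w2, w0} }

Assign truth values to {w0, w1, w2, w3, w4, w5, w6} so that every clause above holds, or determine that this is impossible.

Suppose w0 = True.
Suppose w3 = False.
From the singleton clause (w2), w2 = True.
From the singleton clause (w5), w5 = True.
From the singleton clause (¬w4), w4 = False.
From the singleton clause (¬w6), w6 = False.
Every clause is now satisfied; w1 is unconstrained.

w0=True; w1=False; w2=True; w3=False; w4=False; w5=True; w6=False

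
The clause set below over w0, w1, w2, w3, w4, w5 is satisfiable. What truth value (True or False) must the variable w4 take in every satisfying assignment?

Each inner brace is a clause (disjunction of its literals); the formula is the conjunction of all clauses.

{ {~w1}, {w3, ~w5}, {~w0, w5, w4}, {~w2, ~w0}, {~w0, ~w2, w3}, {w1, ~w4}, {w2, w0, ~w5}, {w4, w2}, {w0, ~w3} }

False

Suppose w4 = 1.
The clause (~w1) is unit, so w1 = 0.
But (w1) is also a unit clause — contradiction.
So every satisfying assignment has w4 = False.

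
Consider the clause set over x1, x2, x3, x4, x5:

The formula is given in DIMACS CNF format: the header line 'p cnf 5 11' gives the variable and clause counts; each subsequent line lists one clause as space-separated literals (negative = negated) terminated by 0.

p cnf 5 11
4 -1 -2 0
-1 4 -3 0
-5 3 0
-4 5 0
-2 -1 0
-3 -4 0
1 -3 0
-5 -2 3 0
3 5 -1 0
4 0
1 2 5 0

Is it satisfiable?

Unit clause (x4) forces x4 = True.
Unit clause (x5) forces x5 = True.
Unit clause (x3) forces x3 = True.
But (¬x3) is also a unit clause — contradiction.
No assignment satisfies every clause.

No, unsatisfiable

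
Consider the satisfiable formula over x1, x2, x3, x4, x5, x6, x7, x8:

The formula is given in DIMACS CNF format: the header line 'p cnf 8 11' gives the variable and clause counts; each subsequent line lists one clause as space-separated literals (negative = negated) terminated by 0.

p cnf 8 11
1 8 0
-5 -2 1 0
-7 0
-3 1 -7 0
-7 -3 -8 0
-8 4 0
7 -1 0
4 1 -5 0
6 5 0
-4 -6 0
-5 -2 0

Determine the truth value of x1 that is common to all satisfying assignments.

Suppose x1 = True.
From the singleton clause (¬x7), x7 = False.
Now (x7) is unsatisfied and unit — conflict.
So every satisfying assignment has x1 = False.

False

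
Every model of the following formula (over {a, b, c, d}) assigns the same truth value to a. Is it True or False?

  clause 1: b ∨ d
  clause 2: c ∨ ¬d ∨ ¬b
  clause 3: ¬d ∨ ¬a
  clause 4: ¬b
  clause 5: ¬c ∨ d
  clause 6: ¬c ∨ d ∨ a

Suppose a = True.
(¬d) alone gives d = False.
(b) alone gives b = True.
But (¬b) is also a unit clause — contradiction.
So every satisfying assignment has a = False.

False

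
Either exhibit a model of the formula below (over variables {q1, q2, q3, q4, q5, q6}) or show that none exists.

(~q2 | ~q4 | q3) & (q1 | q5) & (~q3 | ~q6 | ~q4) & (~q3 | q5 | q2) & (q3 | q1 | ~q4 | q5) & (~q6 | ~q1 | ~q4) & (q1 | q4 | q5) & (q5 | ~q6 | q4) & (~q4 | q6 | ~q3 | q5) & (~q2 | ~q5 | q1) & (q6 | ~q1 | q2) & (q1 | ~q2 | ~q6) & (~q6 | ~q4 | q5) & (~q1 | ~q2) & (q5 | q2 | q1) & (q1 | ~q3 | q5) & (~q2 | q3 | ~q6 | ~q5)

Branch on q1: set q1 = 0.
From the singleton clause (q5), q5 = 1.
From the singleton clause (~q2), q2 = 0.
Branch on q3: set q3 = 1.
Branch on q6: set q6 = 0.
All clauses hold; q4 can take either value.

q1 ↦ 0,  q2 ↦ 0,  q3 ↦ 1,  q4 ↦ 1,  q5 ↦ 1,  q6 ↦ 0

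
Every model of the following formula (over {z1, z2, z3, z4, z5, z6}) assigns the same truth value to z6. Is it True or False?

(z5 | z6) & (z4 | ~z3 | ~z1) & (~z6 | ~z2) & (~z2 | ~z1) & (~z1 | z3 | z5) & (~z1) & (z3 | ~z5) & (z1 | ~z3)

Suppose z6 = 0.
From the singleton clause (z5), z5 = 1.
From the singleton clause (~z1), z1 = 0.
From the singleton clause (z3), z3 = 1.
Now (~z3) is unsatisfied and unit — conflict.
So every satisfying assignment has z6 = True.

True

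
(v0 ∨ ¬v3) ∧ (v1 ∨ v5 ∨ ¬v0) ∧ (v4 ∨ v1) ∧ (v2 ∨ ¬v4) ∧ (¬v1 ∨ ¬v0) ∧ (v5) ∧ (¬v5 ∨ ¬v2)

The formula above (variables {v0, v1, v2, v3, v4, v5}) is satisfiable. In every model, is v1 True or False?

True

Suppose v1 = False.
The clause (v4) is unit, so v4 = True.
The clause (v2) is unit, so v2 = True.
The clause (v5) is unit, so v5 = True.
Now (¬v5) is unsatisfied and unit — conflict.
So every satisfying assignment has v1 = True.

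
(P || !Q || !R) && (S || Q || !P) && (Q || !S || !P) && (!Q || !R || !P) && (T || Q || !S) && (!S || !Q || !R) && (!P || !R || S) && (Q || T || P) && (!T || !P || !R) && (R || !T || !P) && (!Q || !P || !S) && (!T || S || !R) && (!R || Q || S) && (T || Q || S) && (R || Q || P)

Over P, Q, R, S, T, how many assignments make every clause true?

6

There are 2^5 = 32 truth assignments over (P, Q, R, S, T).
Split on Q. With Q = true, the clauses containing Q are satisfied and !Q drops from the rest; 5 of the 2^4 = 16 assignments to the other variables satisfy what remains.
With Q = false, by the same count on the reduced clause set, 1 assignment works.
Total: 5 + 1 = 6.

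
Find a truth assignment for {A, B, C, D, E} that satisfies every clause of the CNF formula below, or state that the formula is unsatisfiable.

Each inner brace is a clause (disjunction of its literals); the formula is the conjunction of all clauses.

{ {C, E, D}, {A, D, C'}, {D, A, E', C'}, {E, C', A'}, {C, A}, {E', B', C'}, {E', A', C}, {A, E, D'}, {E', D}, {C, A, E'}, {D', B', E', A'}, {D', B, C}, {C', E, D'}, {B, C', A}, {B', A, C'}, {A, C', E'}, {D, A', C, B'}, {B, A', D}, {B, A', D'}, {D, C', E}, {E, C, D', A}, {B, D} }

A=1,  B=1,  C=0,  D=1,  E=0

Try C = 0.
The clause (A) is unit, so A = 1.
The clause (E') is unit, so E = 0.
The clause (D) is unit, so D = 1.
The clause (B) is unit, so B = 1.
All clauses are satisfied.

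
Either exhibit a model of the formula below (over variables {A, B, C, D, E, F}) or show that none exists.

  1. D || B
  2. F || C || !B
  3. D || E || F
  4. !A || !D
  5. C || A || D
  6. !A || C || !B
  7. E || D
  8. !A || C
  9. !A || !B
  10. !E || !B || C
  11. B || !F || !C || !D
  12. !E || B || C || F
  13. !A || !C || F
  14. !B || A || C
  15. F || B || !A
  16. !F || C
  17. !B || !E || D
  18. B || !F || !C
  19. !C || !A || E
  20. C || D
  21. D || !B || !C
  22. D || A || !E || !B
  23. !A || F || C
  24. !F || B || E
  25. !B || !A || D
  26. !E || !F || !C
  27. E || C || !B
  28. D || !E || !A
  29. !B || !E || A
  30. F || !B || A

Suppose D = true.
From the singleton clause (!A), A = false.
Suppose B = true.
From the singleton clause (C), C = true.
From the singleton clause (!E), E = false.
From the singleton clause (F), F = true.
This assignment satisfies each clause.

A: false, B: true, C: true, D: true, E: false, F: true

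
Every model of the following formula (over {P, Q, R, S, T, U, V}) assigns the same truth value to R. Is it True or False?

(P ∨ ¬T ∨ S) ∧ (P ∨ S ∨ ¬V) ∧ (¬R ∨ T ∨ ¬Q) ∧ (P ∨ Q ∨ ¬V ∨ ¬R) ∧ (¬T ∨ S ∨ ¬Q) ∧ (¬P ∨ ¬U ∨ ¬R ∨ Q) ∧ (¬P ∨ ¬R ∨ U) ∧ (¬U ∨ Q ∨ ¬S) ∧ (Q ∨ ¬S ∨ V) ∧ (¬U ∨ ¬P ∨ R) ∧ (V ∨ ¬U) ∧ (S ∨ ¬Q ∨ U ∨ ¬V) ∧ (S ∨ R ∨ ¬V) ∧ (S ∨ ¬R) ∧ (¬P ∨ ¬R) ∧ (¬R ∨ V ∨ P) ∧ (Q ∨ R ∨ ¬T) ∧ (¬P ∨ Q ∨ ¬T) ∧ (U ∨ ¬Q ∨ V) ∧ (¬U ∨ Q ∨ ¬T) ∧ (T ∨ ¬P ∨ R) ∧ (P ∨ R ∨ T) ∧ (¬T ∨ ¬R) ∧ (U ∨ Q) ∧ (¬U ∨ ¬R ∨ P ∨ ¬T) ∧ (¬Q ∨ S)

Suppose R = True.
The clause (S) is unit, so S = True.
The clause (¬P) is unit, so P = False.
The clause (V) is unit, so V = True.
The clause (Q) is unit, so Q = True.
The clause (T) is unit, so T = True.
Now (¬T) is unsatisfied and unit — conflict.
So every satisfying assignment has R = False.

False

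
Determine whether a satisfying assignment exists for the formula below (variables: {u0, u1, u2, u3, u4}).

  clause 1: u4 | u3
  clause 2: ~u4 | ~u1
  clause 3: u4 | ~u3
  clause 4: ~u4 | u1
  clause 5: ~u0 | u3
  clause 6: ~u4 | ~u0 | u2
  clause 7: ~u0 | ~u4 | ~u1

Try u4 = 1.
Unit clause (~u1) forces u1 = 0.
But (u1) is also a unit clause — contradiction.
Backtrack on u4: now try u4 = 0.
Unit clause (u3) forces u3 = 1.
But (~u3) is also a unit clause — contradiction.
Either choice for u4 ends in contradiction.
No assignment satisfies every clause.

No, unsatisfiable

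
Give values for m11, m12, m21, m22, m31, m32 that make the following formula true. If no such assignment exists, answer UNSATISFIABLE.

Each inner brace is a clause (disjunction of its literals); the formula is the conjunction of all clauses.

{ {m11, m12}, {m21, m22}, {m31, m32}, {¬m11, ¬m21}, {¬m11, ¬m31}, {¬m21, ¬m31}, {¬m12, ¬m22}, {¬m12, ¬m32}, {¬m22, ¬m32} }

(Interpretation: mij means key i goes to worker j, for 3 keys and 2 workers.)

Case m11 = True:
From the singleton clause (¬m21), m21 = False.
From the singleton clause (m22), m22 = True.
From the singleton clause (¬m31), m31 = False.
From the singleton clause (m32), m32 = True.
But (¬m32) is also a unit clause — contradiction.
Backtrack on m11: now try m11 = False.
From the singleton clause (m12), m12 = True.
From the singleton clause (¬m22), m22 = False.
From the singleton clause (m21), m21 = True.
From the singleton clause (¬m31), m31 = False.
From the singleton clause (m32), m32 = True.
But (¬m32) is also a unit clause — contradiction.
Neither m11 = True nor m11 = False works.

UNSATISFIABLE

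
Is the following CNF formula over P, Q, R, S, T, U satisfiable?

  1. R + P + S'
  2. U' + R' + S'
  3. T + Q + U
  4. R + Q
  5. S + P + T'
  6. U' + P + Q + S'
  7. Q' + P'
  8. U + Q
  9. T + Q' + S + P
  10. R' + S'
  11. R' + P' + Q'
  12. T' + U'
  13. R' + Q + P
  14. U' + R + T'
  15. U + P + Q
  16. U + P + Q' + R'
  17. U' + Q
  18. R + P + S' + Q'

Try R = 1.
Unit clause (S') forces S = 0.
Try P = 1.
Unit clause (Q') forces Q = 0.
Unit clause (U) forces U = 1.
Now (U') is unsatisfied and unit — conflict.
Undo P and try P = 0.
Unit clause (T') forces T = 0.
Unit clause (Q') forces Q = 0.
Now (Q) is unsatisfied and unit — conflict.
Either choice for P ends in contradiction.
Undo R and try R = 0.
Unit clause (Q) forces Q = 1.
Unit clause (P') forces P = 0.
Unit clause (S') forces S = 0.
Unit clause (T') forces T = 0.
Now (T) is unsatisfied and unit — conflict.
Either choice for R ends in contradiction.
No assignment satisfies every clause.

No, unsatisfiable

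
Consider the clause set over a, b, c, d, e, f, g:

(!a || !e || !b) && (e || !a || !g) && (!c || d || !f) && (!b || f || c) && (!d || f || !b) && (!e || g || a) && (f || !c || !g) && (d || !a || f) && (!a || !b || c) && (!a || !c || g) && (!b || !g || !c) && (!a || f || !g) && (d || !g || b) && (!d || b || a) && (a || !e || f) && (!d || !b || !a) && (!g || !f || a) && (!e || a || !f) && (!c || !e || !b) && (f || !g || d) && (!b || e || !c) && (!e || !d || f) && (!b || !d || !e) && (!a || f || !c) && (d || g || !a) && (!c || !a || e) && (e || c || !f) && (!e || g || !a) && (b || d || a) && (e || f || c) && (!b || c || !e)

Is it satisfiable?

Satisfiable

Try a = true.
Try e = true.
The clause (!b) is unit, so b = false.
The clause (g) is unit, so g = true.
The clause (f) is unit, so f = true.
The clause (d) is unit, so d = true.
No clause remains; c is free.
A satisfying assignment: a=true,  b=false,  c=false,  d=true,  e=true,  f=true,  g=true.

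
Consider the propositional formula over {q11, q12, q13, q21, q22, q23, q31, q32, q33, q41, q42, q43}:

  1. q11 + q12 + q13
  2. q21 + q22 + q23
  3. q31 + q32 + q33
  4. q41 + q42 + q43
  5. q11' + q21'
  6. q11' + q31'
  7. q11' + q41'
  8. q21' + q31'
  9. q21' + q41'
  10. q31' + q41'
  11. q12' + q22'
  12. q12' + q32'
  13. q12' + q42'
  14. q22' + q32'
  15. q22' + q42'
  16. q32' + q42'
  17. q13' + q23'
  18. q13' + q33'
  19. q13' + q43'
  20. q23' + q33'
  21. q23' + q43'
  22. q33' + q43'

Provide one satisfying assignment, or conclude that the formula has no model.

Suppose q11 = 0.
Suppose q12 = 1.
The clause (q22') is unit, so q22 = 0.
The clause (q32') is unit, so q32 = 0.
The clause (q42') is unit, so q42 = 0.
Suppose q21 = 1.
The clause (q31') is unit, so q31 = 0.
The clause (q33) is unit, so q33 = 1.
The clause (q41') is unit, so q41 = 0.
The clause (q43) is unit, so q43 = 1.
But (q43') is also a unit clause — contradiction.
So q21 must be the other value — set q21 = 0.
The clause (q23) is unit, so q23 = 1.
The clause (q13') is unit, so q13 = 0.
The clause (q33') is unit, so q33 = 0.
The clause (q31) is unit, so q31 = 1.
The clause (q41') is unit, so q41 = 0.
The clause (q43) is unit, so q43 = 1.
But (q43') is also a unit clause — contradiction.
Both values of q21 lead to a conflict.
So q12 must be the other value — set q12 = 0.
The clause (q13) is unit, so q13 = 1.
The clause (q23') is unit, so q23 = 0.
The clause (q33') is unit, so q33 = 0.
The clause (q43') is unit, so q43 = 0.
Suppose q21 = 1.
The clause (q31') is unit, so q31 = 0.
The clause (q32) is unit, so q32 = 1.
The clause (q41') is unit, so q41 = 0.
The clause (q42) is unit, so q42 = 1.
But (q42') is also a unit clause — contradiction.
So q21 must be the other value — set q21 = 0.
The clause (q22) is unit, so q22 = 1.
The clause (q32') is unit, so q32 = 0.
The clause (q31) is unit, so q31 = 1.
The clause (q41') is unit, so q41 = 0.
The clause (q42) is unit, so q42 = 1.
But (q42') is also a unit clause — contradiction.
Both values of q21 lead to a conflict.
Both values of q12 lead to a conflict.
So q11 must be the other value — set q11 = 1.
The clause (q21') is unit, so q21 = 0.
The clause (q31') is unit, so q31 = 0.
The clause (q41') is unit, so q41 = 0.
Suppose q22 = 1.
The clause (q12') is unit, so q12 = 0.
The clause (q32') is unit, so q32 = 0.
The clause (q33) is unit, so q33 = 1.
The clause (q42') is unit, so q42 = 0.
The clause (q43) is unit, so q43 = 1.
But (q43') is also a unit clause — contradiction.
So q22 must be the other value — set q22 = 0.
The clause (q23) is unit, so q23 = 1.
The clause (q13') is unit, so q13 = 0.
The clause (q33') is unit, so q33 = 0.
The clause (q32) is unit, so q32 = 1.
The clause (q12') is unit, so q12 = 0.
The clause (q42') is unit, so q42 = 0.
The clause (q43) is unit, so q43 = 1.
But (q43') is also a unit clause — contradiction.
Both values of q22 lead to a conflict.
Both values of q11 lead to a conflict.

UNSATISFIABLE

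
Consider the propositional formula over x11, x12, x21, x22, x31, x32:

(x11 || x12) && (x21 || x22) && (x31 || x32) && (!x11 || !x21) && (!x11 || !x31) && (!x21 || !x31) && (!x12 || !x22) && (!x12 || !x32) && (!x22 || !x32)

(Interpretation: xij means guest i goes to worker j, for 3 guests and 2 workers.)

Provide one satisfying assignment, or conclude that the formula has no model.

Branch on x11: set x11 = true.
Unit clause (!x21) forces x21 = false.
Unit clause (x22) forces x22 = true.
Unit clause (!x31) forces x31 = false.
Unit clause (x32) forces x32 = true.
That conflicts with the unit clause (!x32).
So x11 must be the other value — set x11 = false.
Unit clause (x12) forces x12 = true.
Unit clause (!x22) forces x22 = false.
Unit clause (x21) forces x21 = true.
Unit clause (!x31) forces x31 = false.
Unit clause (x32) forces x32 = true.
That conflicts with the unit clause (!x32).
Both values of x11 lead to a conflict.

UNSATISFIABLE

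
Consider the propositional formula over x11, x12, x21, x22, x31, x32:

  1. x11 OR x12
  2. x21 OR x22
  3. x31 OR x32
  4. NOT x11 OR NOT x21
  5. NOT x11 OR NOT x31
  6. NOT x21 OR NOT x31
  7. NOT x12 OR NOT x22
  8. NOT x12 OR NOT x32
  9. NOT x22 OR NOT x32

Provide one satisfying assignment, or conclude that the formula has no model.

UNSATISFIABLE

Suppose x11 = true.
The clause (NOT x21) is unit, so x21 = false.
The clause (x22) is unit, so x22 = true.
The clause (NOT x31) is unit, so x31 = false.
The clause (x32) is unit, so x32 = true.
Now (NOT x32) is unsatisfied and unit — conflict.
That branch fails; take x11 = false instead.
The clause (x12) is unit, so x12 = true.
The clause (NOT x22) is unit, so x22 = false.
The clause (x21) is unit, so x21 = true.
The clause (NOT x31) is unit, so x31 = false.
The clause (x32) is unit, so x32 = true.
Now (NOT x32) is unsatisfied and unit — conflict.
Both values of x11 lead to a conflict.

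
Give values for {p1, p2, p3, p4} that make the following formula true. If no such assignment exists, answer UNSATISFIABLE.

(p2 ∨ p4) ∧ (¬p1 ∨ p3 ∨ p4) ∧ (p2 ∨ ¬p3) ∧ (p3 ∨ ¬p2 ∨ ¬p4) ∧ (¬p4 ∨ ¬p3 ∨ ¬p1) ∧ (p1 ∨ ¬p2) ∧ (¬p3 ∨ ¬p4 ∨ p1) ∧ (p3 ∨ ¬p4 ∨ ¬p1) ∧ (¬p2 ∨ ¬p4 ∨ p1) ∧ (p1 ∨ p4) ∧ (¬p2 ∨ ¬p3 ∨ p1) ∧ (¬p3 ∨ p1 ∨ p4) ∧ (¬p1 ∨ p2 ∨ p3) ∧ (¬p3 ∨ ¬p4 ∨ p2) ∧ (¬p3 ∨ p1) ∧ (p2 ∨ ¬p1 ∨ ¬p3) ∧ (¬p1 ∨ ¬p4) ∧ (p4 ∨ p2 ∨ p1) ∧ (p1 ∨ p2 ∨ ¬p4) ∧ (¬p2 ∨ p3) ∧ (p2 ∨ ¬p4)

p1 ↦ True; p2 ↦ True; p3 ↦ True; p4 ↦ False

Branch on p2: set p2 = True.
The clause (p1) is unit, so p1 = True.
The clause (¬p4) is unit, so p4 = False.
The clause (p3) is unit, so p3 = True.
All clauses are satisfied.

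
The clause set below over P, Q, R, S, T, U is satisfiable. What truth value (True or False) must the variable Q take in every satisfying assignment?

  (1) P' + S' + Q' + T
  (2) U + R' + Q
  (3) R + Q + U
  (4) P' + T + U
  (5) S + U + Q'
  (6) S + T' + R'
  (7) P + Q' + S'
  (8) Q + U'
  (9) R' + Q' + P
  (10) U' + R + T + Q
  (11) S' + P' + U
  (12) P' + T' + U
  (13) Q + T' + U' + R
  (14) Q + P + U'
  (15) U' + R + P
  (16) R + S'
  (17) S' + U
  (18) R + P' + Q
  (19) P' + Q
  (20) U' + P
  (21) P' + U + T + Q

True

Suppose Q = 0.
Unit clause (U') forces U = 0.
Unit clause (R') forces R = 0.
Now (R) is unsatisfied and unit — conflict.
So every satisfying assignment has Q = True.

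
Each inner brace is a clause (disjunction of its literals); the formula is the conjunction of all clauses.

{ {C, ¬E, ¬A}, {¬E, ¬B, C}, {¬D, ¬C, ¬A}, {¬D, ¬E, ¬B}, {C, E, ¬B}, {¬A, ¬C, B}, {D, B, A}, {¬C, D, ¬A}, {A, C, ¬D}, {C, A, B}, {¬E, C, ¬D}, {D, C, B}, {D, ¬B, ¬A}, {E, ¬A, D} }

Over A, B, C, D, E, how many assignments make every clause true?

There are 2^5 = 32 truth assignments over (A, B, C, D, E).
Split on D. With D = True, the clauses containing D are satisfied and ¬D drops from the rest; 4 of the 2^4 = 16 assignments to the other variables satisfy what remains.
With D = False, by the same count on the reduced clause set, 2 assignments work.
(One model: A=F, B=F, C=T, D=T, E=F.)
Total: 4 + 2 = 6.

6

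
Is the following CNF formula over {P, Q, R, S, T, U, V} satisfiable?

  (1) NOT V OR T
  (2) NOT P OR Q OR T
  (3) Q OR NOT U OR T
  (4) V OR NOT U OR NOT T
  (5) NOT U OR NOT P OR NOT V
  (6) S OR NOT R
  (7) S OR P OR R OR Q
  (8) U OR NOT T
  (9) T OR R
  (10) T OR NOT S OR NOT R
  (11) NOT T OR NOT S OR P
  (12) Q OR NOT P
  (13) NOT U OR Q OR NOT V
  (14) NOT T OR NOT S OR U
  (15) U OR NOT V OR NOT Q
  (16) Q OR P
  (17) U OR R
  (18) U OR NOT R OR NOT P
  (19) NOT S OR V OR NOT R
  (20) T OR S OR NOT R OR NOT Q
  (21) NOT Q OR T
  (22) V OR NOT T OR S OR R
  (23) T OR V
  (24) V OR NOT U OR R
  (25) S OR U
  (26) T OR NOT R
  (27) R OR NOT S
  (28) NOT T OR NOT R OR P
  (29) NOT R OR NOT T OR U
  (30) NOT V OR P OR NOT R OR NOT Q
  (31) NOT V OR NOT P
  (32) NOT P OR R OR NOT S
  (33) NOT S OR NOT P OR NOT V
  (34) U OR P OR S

Yes

Suppose V = true.
From the singleton clause (T), T = true.
From the singleton clause (U), U = true.
From the singleton clause (NOT P), P = false.
From the singleton clause (NOT S), S = false.
From the singleton clause (NOT R), R = false.
From the singleton clause (Q), Q = true.
Every clause now holds.
A satisfying assignment: P ↦ false; Q ↦ true; R ↦ false; S ↦ false; T ↦ true; U ↦ true; V ↦ true.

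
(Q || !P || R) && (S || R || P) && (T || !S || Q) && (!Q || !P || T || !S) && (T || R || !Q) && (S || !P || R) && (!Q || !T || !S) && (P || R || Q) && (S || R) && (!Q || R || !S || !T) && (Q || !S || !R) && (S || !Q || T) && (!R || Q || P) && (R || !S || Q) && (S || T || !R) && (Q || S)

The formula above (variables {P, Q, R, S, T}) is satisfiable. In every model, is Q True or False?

True

Suppose Q = false.
(S) alone gives S = true.
(T) alone gives T = true.
(!R) alone gives R = false.
That conflicts with the unit clause (R).
So every satisfying assignment has Q = True.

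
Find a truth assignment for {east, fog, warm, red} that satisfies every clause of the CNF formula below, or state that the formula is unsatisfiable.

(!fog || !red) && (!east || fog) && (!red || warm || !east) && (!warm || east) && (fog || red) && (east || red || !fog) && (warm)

east ↦ true, fog ↦ true, warm ↦ true, red ↦ false

The clause (warm) is unit, so warm = true.
The clause (east) is unit, so east = true.
The clause (fog) is unit, so fog = true.
The clause (!red) is unit, so red = false.
Every clause now holds.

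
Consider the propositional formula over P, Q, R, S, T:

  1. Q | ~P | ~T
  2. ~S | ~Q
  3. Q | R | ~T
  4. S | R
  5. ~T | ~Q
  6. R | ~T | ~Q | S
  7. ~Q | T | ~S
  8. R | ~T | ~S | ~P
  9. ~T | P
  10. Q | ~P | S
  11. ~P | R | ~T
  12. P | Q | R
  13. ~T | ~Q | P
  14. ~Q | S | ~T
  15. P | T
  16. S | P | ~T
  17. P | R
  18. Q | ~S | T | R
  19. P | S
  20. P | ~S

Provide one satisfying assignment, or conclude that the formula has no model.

Try S = 0.
(R) alone gives R = 1.
(P) alone gives P = 1.
(Q) alone gives Q = 1.
(~T) alone gives T = 0.
All clauses are satisfied.

P ↦ 1; Q ↦ 1; R ↦ 1; S ↦ 0; T ↦ 0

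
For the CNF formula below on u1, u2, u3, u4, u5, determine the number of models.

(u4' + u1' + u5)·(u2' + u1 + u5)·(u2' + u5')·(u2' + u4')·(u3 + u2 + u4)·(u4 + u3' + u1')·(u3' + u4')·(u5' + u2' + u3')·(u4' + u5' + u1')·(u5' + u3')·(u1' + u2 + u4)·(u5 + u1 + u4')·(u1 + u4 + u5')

3

There are 2^5 = 32 truth assignments over (u1, u2, u3, u4, u5).
Split on u2. With u2 = 1, the clauses containing u2 are satisfied and u2' drops from the rest; 1 of the 2^4 = 16 assignments to the other variables satisfy what remains.
With u2 = 0, by the same count on the reduced clause set, 2 assignments work.
Total: 1 + 2 = 3.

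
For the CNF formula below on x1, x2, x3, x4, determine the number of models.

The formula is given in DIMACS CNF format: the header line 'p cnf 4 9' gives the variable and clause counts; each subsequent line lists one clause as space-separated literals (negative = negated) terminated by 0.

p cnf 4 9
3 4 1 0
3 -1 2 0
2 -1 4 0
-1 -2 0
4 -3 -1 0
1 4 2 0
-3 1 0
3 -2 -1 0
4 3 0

3

There are 2^4 = 16 truth assignments over (x1, x2, x3, x4).
Split on x4. With x4 = True, the clauses containing x4 are satisfied and ¬x4 drops from the rest; 3 of the 2^3 = 8 assignments to the other variables satisfy what remains.
With x4 = False, by the same count on the reduced clause set, 0 assignments work.
(One model: x1=F, x2=F, x3=F, x4=T.)
Total: 3 + 0 = 3.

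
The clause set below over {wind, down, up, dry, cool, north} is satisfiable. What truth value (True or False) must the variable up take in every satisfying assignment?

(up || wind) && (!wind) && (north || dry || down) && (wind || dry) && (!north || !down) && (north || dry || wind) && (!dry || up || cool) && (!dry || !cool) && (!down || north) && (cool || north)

True

Suppose up = false.
The clause (wind) is unit, so wind = true.
Now (!wind) is unsatisfied and unit — conflict.
So every satisfying assignment has up = True.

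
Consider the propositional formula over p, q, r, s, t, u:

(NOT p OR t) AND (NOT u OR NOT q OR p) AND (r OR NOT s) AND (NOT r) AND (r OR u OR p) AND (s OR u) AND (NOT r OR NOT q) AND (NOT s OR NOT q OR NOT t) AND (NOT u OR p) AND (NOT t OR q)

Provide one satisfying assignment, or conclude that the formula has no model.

From the singleton clause (NOT r), r = false.
From the singleton clause (NOT s), s = false.
From the singleton clause (u), u = true.
From the singleton clause (p), p = true.
From the singleton clause (t), t = true.
From the singleton clause (q), q = true.
Every clause now holds.

p=true, q=true, r=false, s=false, t=true, u=true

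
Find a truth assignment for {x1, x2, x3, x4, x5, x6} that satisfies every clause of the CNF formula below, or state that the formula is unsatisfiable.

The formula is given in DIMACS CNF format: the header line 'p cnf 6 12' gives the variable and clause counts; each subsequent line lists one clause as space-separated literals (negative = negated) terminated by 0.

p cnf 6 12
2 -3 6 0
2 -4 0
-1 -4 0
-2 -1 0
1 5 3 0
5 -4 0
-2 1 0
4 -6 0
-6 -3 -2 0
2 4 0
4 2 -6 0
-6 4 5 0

UNSATISFIABLE

Case x2 = True:
(¬x1) alone gives x1 = False.
Now (x1) is unsatisfied and unit — conflict.
That branch fails; take x2 = False instead.
(¬x4) alone gives x4 = False.
Now (x4) is unsatisfied and unit — conflict.
Either choice for x2 ends in contradiction.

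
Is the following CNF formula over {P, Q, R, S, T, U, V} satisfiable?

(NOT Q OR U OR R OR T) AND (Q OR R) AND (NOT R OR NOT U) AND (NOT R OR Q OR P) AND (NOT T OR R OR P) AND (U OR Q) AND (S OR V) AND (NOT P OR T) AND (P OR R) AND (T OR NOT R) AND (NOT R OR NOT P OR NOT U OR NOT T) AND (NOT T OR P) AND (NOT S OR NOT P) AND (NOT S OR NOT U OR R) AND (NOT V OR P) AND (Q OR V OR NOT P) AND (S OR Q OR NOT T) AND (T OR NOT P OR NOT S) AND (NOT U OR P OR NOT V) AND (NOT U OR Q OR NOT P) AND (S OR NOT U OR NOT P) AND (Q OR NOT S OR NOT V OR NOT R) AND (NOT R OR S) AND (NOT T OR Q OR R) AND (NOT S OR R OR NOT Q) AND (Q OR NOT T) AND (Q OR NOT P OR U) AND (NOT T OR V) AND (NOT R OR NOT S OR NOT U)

Yes

Suppose Q = true.
Suppose R = false.
(P) alone gives P = true.
(T) alone gives T = true.
(NOT S) alone gives S = false.
(V) alone gives V = true.
(NOT U) alone gives U = false.
This assignment satisfies each clause.
A satisfying assignment: P=true,  Q=true,  R=false,  S=false,  T=true,  U=false,  V=true.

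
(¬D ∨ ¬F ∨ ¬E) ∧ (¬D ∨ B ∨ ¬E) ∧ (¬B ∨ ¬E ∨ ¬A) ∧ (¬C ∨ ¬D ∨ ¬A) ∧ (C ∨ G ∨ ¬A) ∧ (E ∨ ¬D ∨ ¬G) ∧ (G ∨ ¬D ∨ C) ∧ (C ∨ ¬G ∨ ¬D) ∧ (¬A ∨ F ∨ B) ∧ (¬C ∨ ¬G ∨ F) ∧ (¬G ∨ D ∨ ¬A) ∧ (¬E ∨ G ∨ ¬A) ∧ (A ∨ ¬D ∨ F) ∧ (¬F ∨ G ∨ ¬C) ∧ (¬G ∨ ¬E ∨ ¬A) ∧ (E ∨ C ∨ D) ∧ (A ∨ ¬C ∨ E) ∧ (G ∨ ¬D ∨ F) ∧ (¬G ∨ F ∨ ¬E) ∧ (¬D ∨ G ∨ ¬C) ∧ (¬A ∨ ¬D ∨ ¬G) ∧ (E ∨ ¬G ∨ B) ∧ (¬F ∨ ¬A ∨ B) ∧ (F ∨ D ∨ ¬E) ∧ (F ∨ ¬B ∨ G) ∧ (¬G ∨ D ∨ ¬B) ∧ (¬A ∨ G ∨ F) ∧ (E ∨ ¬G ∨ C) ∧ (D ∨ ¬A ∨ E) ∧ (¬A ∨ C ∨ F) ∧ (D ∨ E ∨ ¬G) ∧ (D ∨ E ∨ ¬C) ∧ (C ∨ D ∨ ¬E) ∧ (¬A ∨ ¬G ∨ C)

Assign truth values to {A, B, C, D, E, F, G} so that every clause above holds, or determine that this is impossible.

A=False; B=False; C=True; D=False; E=True; F=True; G=True

Try D = False.
Try G = True.
(¬A) alone gives A = False.
(¬B) alone gives B = False.
(E) alone gives E = True.
(F) alone gives F = True.
(C) alone gives C = True.
All clauses are satisfied.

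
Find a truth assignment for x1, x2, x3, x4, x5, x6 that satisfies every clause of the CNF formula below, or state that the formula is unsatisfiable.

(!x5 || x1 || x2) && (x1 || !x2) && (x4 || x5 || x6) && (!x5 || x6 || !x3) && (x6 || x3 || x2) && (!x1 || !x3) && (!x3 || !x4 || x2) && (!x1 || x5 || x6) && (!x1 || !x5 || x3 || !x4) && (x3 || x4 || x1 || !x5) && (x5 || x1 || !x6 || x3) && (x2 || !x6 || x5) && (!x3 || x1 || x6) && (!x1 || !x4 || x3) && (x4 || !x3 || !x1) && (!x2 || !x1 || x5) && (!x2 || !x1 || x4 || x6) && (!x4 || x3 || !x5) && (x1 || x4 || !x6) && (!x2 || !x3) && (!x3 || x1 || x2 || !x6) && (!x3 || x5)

Case x1 = true:
The clause (!x3) is unit, so x3 = false.
The clause (!x4) is unit, so x4 = false.
Case x5 = true:
Case x6 = true:
Every clause is now satisfied; x2 is unconstrained.

x1 ↦ true, x2 ↦ true, x3 ↦ false, x4 ↦ false, x5 ↦ true, x6 ↦ true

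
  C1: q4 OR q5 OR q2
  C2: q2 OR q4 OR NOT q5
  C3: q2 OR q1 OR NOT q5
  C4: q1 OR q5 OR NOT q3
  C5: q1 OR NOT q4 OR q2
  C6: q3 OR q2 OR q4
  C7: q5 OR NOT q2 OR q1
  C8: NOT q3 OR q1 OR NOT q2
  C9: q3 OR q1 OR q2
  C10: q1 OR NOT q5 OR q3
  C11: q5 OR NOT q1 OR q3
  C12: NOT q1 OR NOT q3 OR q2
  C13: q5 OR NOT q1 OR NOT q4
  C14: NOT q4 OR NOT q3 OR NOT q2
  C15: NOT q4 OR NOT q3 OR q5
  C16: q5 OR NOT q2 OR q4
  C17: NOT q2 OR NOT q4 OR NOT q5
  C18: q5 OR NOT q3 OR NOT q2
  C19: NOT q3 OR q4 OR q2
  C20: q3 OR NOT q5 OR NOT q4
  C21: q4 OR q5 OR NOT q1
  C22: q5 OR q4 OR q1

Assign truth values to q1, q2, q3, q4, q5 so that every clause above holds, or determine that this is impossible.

Case q4 = false:
Case q5 = true:
(q2) alone gives q2 = true.
Case q3 = false:
(q1) alone gives q1 = true.
All clauses are satisfied.

q1 ↦ true,  q2 ↦ true,  q3 ↦ false,  q4 ↦ false,  q5 ↦ true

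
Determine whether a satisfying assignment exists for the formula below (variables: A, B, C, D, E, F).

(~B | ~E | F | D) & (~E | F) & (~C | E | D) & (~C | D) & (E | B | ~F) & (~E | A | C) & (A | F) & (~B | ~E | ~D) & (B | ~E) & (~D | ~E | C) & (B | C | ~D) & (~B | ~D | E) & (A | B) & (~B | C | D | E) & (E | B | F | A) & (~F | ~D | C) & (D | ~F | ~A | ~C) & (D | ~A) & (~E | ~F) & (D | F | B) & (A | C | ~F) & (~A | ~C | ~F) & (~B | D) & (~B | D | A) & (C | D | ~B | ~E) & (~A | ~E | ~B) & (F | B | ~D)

Unsatisfiable

Branch on E: set E = 0.
Branch on C: set C = 0.
Branch on B: set B = 1.
Unit clause (~D) forces D = 0.
That conflicts with the unit clause (D).
That branch fails; take B = 0 instead.
Unit clause (~F) forces F = 0.
Unit clause (A) forces A = 1.
Unit clause (~D) forces D = 0.
That conflicts with the unit clause (D).
Neither B = 1 nor B = 0 works.
That branch fails; take C = 1 instead.
Unit clause (D) forces D = 1.
Unit clause (~B) forces B = 0.
Unit clause (~F) forces F = 0.
That conflicts with the unit clause (F).
Neither C = 1 nor C = 0 works.
That branch fails; take E = 1 instead.
Unit clause (F) forces F = 1.
That conflicts with the unit clause (~F).
Neither E = 1 nor E = 0 works.
No assignment satisfies every clause.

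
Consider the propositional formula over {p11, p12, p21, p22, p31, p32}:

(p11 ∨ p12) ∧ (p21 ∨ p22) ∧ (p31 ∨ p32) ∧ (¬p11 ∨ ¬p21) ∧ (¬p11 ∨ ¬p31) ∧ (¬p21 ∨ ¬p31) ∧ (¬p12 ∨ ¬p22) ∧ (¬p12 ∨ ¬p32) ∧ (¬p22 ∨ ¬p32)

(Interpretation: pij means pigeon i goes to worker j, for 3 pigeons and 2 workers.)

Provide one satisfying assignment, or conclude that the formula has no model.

Try p11 = True.
From the singleton clause (¬p21), p21 = False.
From the singleton clause (p22), p22 = True.
From the singleton clause (¬p31), p31 = False.
From the singleton clause (p32), p32 = True.
Now (¬p32) is unsatisfied and unit — conflict.
So p11 must be the other value — set p11 = False.
From the singleton clause (p12), p12 = True.
From the singleton clause (¬p22), p22 = False.
From the singleton clause (p21), p21 = True.
From the singleton clause (¬p31), p31 = False.
From the singleton clause (p32), p32 = True.
Now (¬p32) is unsatisfied and unit — conflict.
Either choice for p11 ends in contradiction.

UNSATISFIABLE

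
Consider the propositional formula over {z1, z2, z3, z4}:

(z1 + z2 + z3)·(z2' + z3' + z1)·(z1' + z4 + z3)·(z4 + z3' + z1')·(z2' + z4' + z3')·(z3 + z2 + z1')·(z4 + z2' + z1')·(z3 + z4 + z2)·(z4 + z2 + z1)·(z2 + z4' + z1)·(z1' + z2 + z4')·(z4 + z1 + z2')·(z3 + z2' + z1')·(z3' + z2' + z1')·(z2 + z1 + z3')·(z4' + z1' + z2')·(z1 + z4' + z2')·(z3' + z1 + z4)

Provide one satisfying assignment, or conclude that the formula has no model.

Case z1 = 1:
Case z4 = 1:
(z2) alone gives z2 = 1.
But (z2') is also a unit clause — contradiction.
That branch fails; take z4 = 0 instead.
(z3) alone gives z3 = 1.
But (z3') is also a unit clause — contradiction.
Either choice for z4 ends in contradiction.
That branch fails; take z1 = 0 instead.
Case z2 = 1:
(z3') alone gives z3 = 0.
(z4) alone gives z4 = 1.
But (z4') is also a unit clause — contradiction.
That branch fails; take z2 = 0 instead.
(z3) alone gives z3 = 1.
But (z3') is also a unit clause — contradiction.
Either choice for z2 ends in contradiction.
Either choice for z1 ends in contradiction.

UNSATISFIABLE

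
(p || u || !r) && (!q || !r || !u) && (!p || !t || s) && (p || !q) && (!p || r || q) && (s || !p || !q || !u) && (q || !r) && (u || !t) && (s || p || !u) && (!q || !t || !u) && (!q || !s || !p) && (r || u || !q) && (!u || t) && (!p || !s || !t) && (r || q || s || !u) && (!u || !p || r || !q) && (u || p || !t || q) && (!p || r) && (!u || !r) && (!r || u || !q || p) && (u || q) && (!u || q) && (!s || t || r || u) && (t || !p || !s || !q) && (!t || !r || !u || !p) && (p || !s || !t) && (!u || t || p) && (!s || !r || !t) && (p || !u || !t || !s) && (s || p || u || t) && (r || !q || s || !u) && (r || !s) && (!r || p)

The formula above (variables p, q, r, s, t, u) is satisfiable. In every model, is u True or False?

False

Suppose u = true.
(t) alone gives t = true.
(!q) alone gives q = false.
Now (q) is unsatisfied and unit — conflict.
So every satisfying assignment has u = False.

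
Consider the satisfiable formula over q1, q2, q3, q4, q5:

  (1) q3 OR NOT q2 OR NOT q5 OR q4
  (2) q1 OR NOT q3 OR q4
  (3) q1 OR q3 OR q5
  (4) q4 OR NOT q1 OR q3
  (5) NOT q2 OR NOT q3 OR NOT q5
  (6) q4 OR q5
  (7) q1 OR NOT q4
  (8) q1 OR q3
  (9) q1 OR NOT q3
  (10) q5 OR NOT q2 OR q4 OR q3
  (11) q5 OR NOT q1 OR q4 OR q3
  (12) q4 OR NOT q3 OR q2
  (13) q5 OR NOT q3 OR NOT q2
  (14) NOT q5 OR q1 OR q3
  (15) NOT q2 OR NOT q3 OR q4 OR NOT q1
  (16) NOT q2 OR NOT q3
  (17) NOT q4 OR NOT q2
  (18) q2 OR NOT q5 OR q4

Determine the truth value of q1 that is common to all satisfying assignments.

Suppose q1 = false.
From the singleton clause (NOT q4), q4 = false.
From the singleton clause (NOT q3), q3 = false.
But (q3) is also a unit clause — contradiction.
So every satisfying assignment has q1 = True.

True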